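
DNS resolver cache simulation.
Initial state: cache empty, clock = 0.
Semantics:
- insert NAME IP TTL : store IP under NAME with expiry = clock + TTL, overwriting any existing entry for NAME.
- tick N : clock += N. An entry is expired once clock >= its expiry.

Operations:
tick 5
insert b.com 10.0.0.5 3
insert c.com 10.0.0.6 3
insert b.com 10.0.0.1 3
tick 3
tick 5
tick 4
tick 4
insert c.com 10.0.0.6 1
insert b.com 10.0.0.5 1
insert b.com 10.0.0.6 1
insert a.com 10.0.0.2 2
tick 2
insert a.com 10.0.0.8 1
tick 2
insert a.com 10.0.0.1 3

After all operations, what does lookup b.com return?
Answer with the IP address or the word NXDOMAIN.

Answer: NXDOMAIN

Derivation:
Op 1: tick 5 -> clock=5.
Op 2: insert b.com -> 10.0.0.5 (expiry=5+3=8). clock=5
Op 3: insert c.com -> 10.0.0.6 (expiry=5+3=8). clock=5
Op 4: insert b.com -> 10.0.0.1 (expiry=5+3=8). clock=5
Op 5: tick 3 -> clock=8. purged={b.com,c.com}
Op 6: tick 5 -> clock=13.
Op 7: tick 4 -> clock=17.
Op 8: tick 4 -> clock=21.
Op 9: insert c.com -> 10.0.0.6 (expiry=21+1=22). clock=21
Op 10: insert b.com -> 10.0.0.5 (expiry=21+1=22). clock=21
Op 11: insert b.com -> 10.0.0.6 (expiry=21+1=22). clock=21
Op 12: insert a.com -> 10.0.0.2 (expiry=21+2=23). clock=21
Op 13: tick 2 -> clock=23. purged={a.com,b.com,c.com}
Op 14: insert a.com -> 10.0.0.8 (expiry=23+1=24). clock=23
Op 15: tick 2 -> clock=25. purged={a.com}
Op 16: insert a.com -> 10.0.0.1 (expiry=25+3=28). clock=25
lookup b.com: not in cache (expired or never inserted)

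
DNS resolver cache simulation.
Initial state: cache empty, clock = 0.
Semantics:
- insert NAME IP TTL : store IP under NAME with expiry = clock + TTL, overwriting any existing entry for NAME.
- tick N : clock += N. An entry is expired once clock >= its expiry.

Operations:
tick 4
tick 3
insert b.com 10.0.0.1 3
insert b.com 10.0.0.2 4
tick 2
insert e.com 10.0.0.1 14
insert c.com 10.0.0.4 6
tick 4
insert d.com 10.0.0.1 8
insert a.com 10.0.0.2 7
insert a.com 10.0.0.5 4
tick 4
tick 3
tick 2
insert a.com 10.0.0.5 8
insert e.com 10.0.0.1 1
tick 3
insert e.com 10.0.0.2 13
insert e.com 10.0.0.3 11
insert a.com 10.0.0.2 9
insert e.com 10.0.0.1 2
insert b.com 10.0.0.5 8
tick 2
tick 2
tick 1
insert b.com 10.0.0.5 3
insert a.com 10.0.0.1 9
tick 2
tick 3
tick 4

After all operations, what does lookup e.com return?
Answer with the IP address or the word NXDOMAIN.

Answer: NXDOMAIN

Derivation:
Op 1: tick 4 -> clock=4.
Op 2: tick 3 -> clock=7.
Op 3: insert b.com -> 10.0.0.1 (expiry=7+3=10). clock=7
Op 4: insert b.com -> 10.0.0.2 (expiry=7+4=11). clock=7
Op 5: tick 2 -> clock=9.
Op 6: insert e.com -> 10.0.0.1 (expiry=9+14=23). clock=9
Op 7: insert c.com -> 10.0.0.4 (expiry=9+6=15). clock=9
Op 8: tick 4 -> clock=13. purged={b.com}
Op 9: insert d.com -> 10.0.0.1 (expiry=13+8=21). clock=13
Op 10: insert a.com -> 10.0.0.2 (expiry=13+7=20). clock=13
Op 11: insert a.com -> 10.0.0.5 (expiry=13+4=17). clock=13
Op 12: tick 4 -> clock=17. purged={a.com,c.com}
Op 13: tick 3 -> clock=20.
Op 14: tick 2 -> clock=22. purged={d.com}
Op 15: insert a.com -> 10.0.0.5 (expiry=22+8=30). clock=22
Op 16: insert e.com -> 10.0.0.1 (expiry=22+1=23). clock=22
Op 17: tick 3 -> clock=25. purged={e.com}
Op 18: insert e.com -> 10.0.0.2 (expiry=25+13=38). clock=25
Op 19: insert e.com -> 10.0.0.3 (expiry=25+11=36). clock=25
Op 20: insert a.com -> 10.0.0.2 (expiry=25+9=34). clock=25
Op 21: insert e.com -> 10.0.0.1 (expiry=25+2=27). clock=25
Op 22: insert b.com -> 10.0.0.5 (expiry=25+8=33). clock=25
Op 23: tick 2 -> clock=27. purged={e.com}
Op 24: tick 2 -> clock=29.
Op 25: tick 1 -> clock=30.
Op 26: insert b.com -> 10.0.0.5 (expiry=30+3=33). clock=30
Op 27: insert a.com -> 10.0.0.1 (expiry=30+9=39). clock=30
Op 28: tick 2 -> clock=32.
Op 29: tick 3 -> clock=35. purged={b.com}
Op 30: tick 4 -> clock=39. purged={a.com}
lookup e.com: not in cache (expired or never inserted)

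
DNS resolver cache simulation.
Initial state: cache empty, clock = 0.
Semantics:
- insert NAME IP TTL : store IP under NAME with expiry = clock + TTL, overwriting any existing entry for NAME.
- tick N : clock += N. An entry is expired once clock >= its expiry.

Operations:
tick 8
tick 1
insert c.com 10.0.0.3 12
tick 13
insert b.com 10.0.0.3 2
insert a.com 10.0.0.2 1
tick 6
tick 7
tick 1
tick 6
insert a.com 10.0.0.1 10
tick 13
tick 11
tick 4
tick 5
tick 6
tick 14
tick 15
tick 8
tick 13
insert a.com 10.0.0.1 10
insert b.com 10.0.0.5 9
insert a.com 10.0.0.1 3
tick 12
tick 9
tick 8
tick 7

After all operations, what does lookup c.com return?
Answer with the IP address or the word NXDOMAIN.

Op 1: tick 8 -> clock=8.
Op 2: tick 1 -> clock=9.
Op 3: insert c.com -> 10.0.0.3 (expiry=9+12=21). clock=9
Op 4: tick 13 -> clock=22. purged={c.com}
Op 5: insert b.com -> 10.0.0.3 (expiry=22+2=24). clock=22
Op 6: insert a.com -> 10.0.0.2 (expiry=22+1=23). clock=22
Op 7: tick 6 -> clock=28. purged={a.com,b.com}
Op 8: tick 7 -> clock=35.
Op 9: tick 1 -> clock=36.
Op 10: tick 6 -> clock=42.
Op 11: insert a.com -> 10.0.0.1 (expiry=42+10=52). clock=42
Op 12: tick 13 -> clock=55. purged={a.com}
Op 13: tick 11 -> clock=66.
Op 14: tick 4 -> clock=70.
Op 15: tick 5 -> clock=75.
Op 16: tick 6 -> clock=81.
Op 17: tick 14 -> clock=95.
Op 18: tick 15 -> clock=110.
Op 19: tick 8 -> clock=118.
Op 20: tick 13 -> clock=131.
Op 21: insert a.com -> 10.0.0.1 (expiry=131+10=141). clock=131
Op 22: insert b.com -> 10.0.0.5 (expiry=131+9=140). clock=131
Op 23: insert a.com -> 10.0.0.1 (expiry=131+3=134). clock=131
Op 24: tick 12 -> clock=143. purged={a.com,b.com}
Op 25: tick 9 -> clock=152.
Op 26: tick 8 -> clock=160.
Op 27: tick 7 -> clock=167.
lookup c.com: not in cache (expired or never inserted)

Answer: NXDOMAIN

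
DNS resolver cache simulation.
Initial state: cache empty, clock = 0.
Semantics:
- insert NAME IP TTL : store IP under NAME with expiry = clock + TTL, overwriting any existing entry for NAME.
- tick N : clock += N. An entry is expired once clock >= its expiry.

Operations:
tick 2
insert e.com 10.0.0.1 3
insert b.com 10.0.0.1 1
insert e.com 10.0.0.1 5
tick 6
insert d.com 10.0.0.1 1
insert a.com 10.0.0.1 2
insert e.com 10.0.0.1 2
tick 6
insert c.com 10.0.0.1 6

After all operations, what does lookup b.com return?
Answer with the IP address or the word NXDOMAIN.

Op 1: tick 2 -> clock=2.
Op 2: insert e.com -> 10.0.0.1 (expiry=2+3=5). clock=2
Op 3: insert b.com -> 10.0.0.1 (expiry=2+1=3). clock=2
Op 4: insert e.com -> 10.0.0.1 (expiry=2+5=7). clock=2
Op 5: tick 6 -> clock=8. purged={b.com,e.com}
Op 6: insert d.com -> 10.0.0.1 (expiry=8+1=9). clock=8
Op 7: insert a.com -> 10.0.0.1 (expiry=8+2=10). clock=8
Op 8: insert e.com -> 10.0.0.1 (expiry=8+2=10). clock=8
Op 9: tick 6 -> clock=14. purged={a.com,d.com,e.com}
Op 10: insert c.com -> 10.0.0.1 (expiry=14+6=20). clock=14
lookup b.com: not in cache (expired or never inserted)

Answer: NXDOMAIN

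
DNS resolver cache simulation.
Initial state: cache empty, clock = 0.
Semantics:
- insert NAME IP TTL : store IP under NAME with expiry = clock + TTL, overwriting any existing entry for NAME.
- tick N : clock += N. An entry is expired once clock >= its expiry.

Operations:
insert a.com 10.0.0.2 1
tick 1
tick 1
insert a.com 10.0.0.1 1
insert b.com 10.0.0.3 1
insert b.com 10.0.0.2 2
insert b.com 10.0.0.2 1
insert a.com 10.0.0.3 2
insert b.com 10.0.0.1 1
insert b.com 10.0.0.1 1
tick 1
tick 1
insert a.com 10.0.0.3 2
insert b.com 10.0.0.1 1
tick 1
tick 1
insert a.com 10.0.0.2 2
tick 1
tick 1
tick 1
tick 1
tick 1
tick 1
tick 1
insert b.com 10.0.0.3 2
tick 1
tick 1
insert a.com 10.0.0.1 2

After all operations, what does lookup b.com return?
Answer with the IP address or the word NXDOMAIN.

Answer: NXDOMAIN

Derivation:
Op 1: insert a.com -> 10.0.0.2 (expiry=0+1=1). clock=0
Op 2: tick 1 -> clock=1. purged={a.com}
Op 3: tick 1 -> clock=2.
Op 4: insert a.com -> 10.0.0.1 (expiry=2+1=3). clock=2
Op 5: insert b.com -> 10.0.0.3 (expiry=2+1=3). clock=2
Op 6: insert b.com -> 10.0.0.2 (expiry=2+2=4). clock=2
Op 7: insert b.com -> 10.0.0.2 (expiry=2+1=3). clock=2
Op 8: insert a.com -> 10.0.0.3 (expiry=2+2=4). clock=2
Op 9: insert b.com -> 10.0.0.1 (expiry=2+1=3). clock=2
Op 10: insert b.com -> 10.0.0.1 (expiry=2+1=3). clock=2
Op 11: tick 1 -> clock=3. purged={b.com}
Op 12: tick 1 -> clock=4. purged={a.com}
Op 13: insert a.com -> 10.0.0.3 (expiry=4+2=6). clock=4
Op 14: insert b.com -> 10.0.0.1 (expiry=4+1=5). clock=4
Op 15: tick 1 -> clock=5. purged={b.com}
Op 16: tick 1 -> clock=6. purged={a.com}
Op 17: insert a.com -> 10.0.0.2 (expiry=6+2=8). clock=6
Op 18: tick 1 -> clock=7.
Op 19: tick 1 -> clock=8. purged={a.com}
Op 20: tick 1 -> clock=9.
Op 21: tick 1 -> clock=10.
Op 22: tick 1 -> clock=11.
Op 23: tick 1 -> clock=12.
Op 24: tick 1 -> clock=13.
Op 25: insert b.com -> 10.0.0.3 (expiry=13+2=15). clock=13
Op 26: tick 1 -> clock=14.
Op 27: tick 1 -> clock=15. purged={b.com}
Op 28: insert a.com -> 10.0.0.1 (expiry=15+2=17). clock=15
lookup b.com: not in cache (expired or never inserted)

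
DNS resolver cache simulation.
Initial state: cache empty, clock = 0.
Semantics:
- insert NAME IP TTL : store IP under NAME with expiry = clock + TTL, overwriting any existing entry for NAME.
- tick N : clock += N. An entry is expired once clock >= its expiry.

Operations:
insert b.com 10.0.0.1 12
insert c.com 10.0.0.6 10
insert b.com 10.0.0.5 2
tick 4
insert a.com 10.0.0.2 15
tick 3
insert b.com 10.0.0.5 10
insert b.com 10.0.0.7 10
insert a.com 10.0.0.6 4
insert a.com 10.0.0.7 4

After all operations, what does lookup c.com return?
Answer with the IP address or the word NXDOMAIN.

Op 1: insert b.com -> 10.0.0.1 (expiry=0+12=12). clock=0
Op 2: insert c.com -> 10.0.0.6 (expiry=0+10=10). clock=0
Op 3: insert b.com -> 10.0.0.5 (expiry=0+2=2). clock=0
Op 4: tick 4 -> clock=4. purged={b.com}
Op 5: insert a.com -> 10.0.0.2 (expiry=4+15=19). clock=4
Op 6: tick 3 -> clock=7.
Op 7: insert b.com -> 10.0.0.5 (expiry=7+10=17). clock=7
Op 8: insert b.com -> 10.0.0.7 (expiry=7+10=17). clock=7
Op 9: insert a.com -> 10.0.0.6 (expiry=7+4=11). clock=7
Op 10: insert a.com -> 10.0.0.7 (expiry=7+4=11). clock=7
lookup c.com: present, ip=10.0.0.6 expiry=10 > clock=7

Answer: 10.0.0.6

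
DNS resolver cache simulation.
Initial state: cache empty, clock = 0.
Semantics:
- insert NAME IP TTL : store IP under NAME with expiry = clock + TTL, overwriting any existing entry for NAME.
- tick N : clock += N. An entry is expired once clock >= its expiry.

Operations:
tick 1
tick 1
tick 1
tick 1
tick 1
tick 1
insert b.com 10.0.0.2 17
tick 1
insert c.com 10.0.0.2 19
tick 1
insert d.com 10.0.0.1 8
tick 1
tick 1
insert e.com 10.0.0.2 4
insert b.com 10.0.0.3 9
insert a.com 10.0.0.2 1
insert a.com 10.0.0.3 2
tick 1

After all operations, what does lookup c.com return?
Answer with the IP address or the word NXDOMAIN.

Op 1: tick 1 -> clock=1.
Op 2: tick 1 -> clock=2.
Op 3: tick 1 -> clock=3.
Op 4: tick 1 -> clock=4.
Op 5: tick 1 -> clock=5.
Op 6: tick 1 -> clock=6.
Op 7: insert b.com -> 10.0.0.2 (expiry=6+17=23). clock=6
Op 8: tick 1 -> clock=7.
Op 9: insert c.com -> 10.0.0.2 (expiry=7+19=26). clock=7
Op 10: tick 1 -> clock=8.
Op 11: insert d.com -> 10.0.0.1 (expiry=8+8=16). clock=8
Op 12: tick 1 -> clock=9.
Op 13: tick 1 -> clock=10.
Op 14: insert e.com -> 10.0.0.2 (expiry=10+4=14). clock=10
Op 15: insert b.com -> 10.0.0.3 (expiry=10+9=19). clock=10
Op 16: insert a.com -> 10.0.0.2 (expiry=10+1=11). clock=10
Op 17: insert a.com -> 10.0.0.3 (expiry=10+2=12). clock=10
Op 18: tick 1 -> clock=11.
lookup c.com: present, ip=10.0.0.2 expiry=26 > clock=11

Answer: 10.0.0.2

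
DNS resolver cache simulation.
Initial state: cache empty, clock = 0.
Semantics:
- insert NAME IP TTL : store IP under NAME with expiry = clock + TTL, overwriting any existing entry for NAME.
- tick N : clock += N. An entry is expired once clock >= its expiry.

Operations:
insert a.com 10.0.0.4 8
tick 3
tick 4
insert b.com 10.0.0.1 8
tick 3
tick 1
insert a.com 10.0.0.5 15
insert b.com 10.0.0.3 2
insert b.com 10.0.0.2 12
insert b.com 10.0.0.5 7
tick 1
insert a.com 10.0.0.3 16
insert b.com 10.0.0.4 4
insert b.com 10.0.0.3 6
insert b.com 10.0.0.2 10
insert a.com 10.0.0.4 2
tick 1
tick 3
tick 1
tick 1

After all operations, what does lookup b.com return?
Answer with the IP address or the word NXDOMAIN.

Op 1: insert a.com -> 10.0.0.4 (expiry=0+8=8). clock=0
Op 2: tick 3 -> clock=3.
Op 3: tick 4 -> clock=7.
Op 4: insert b.com -> 10.0.0.1 (expiry=7+8=15). clock=7
Op 5: tick 3 -> clock=10. purged={a.com}
Op 6: tick 1 -> clock=11.
Op 7: insert a.com -> 10.0.0.5 (expiry=11+15=26). clock=11
Op 8: insert b.com -> 10.0.0.3 (expiry=11+2=13). clock=11
Op 9: insert b.com -> 10.0.0.2 (expiry=11+12=23). clock=11
Op 10: insert b.com -> 10.0.0.5 (expiry=11+7=18). clock=11
Op 11: tick 1 -> clock=12.
Op 12: insert a.com -> 10.0.0.3 (expiry=12+16=28). clock=12
Op 13: insert b.com -> 10.0.0.4 (expiry=12+4=16). clock=12
Op 14: insert b.com -> 10.0.0.3 (expiry=12+6=18). clock=12
Op 15: insert b.com -> 10.0.0.2 (expiry=12+10=22). clock=12
Op 16: insert a.com -> 10.0.0.4 (expiry=12+2=14). clock=12
Op 17: tick 1 -> clock=13.
Op 18: tick 3 -> clock=16. purged={a.com}
Op 19: tick 1 -> clock=17.
Op 20: tick 1 -> clock=18.
lookup b.com: present, ip=10.0.0.2 expiry=22 > clock=18

Answer: 10.0.0.2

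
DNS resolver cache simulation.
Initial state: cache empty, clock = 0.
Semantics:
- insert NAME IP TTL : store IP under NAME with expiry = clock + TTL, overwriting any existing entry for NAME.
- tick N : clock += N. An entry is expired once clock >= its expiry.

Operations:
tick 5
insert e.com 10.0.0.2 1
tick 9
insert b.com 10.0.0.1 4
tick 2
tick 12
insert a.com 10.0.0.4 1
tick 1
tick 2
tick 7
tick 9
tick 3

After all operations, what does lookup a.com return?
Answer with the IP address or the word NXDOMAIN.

Op 1: tick 5 -> clock=5.
Op 2: insert e.com -> 10.0.0.2 (expiry=5+1=6). clock=5
Op 3: tick 9 -> clock=14. purged={e.com}
Op 4: insert b.com -> 10.0.0.1 (expiry=14+4=18). clock=14
Op 5: tick 2 -> clock=16.
Op 6: tick 12 -> clock=28. purged={b.com}
Op 7: insert a.com -> 10.0.0.4 (expiry=28+1=29). clock=28
Op 8: tick 1 -> clock=29. purged={a.com}
Op 9: tick 2 -> clock=31.
Op 10: tick 7 -> clock=38.
Op 11: tick 9 -> clock=47.
Op 12: tick 3 -> clock=50.
lookup a.com: not in cache (expired or never inserted)

Answer: NXDOMAIN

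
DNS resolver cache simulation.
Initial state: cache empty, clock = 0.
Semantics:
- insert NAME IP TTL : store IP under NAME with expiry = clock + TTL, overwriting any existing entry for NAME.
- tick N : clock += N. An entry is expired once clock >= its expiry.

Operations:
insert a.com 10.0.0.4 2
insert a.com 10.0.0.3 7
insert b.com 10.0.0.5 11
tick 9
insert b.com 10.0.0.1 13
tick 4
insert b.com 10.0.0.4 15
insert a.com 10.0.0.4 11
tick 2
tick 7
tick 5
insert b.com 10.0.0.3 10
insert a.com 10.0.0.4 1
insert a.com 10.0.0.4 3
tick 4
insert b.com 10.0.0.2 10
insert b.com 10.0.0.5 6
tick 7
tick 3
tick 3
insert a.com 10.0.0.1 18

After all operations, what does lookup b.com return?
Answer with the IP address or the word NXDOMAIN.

Op 1: insert a.com -> 10.0.0.4 (expiry=0+2=2). clock=0
Op 2: insert a.com -> 10.0.0.3 (expiry=0+7=7). clock=0
Op 3: insert b.com -> 10.0.0.5 (expiry=0+11=11). clock=0
Op 4: tick 9 -> clock=9. purged={a.com}
Op 5: insert b.com -> 10.0.0.1 (expiry=9+13=22). clock=9
Op 6: tick 4 -> clock=13.
Op 7: insert b.com -> 10.0.0.4 (expiry=13+15=28). clock=13
Op 8: insert a.com -> 10.0.0.4 (expiry=13+11=24). clock=13
Op 9: tick 2 -> clock=15.
Op 10: tick 7 -> clock=22.
Op 11: tick 5 -> clock=27. purged={a.com}
Op 12: insert b.com -> 10.0.0.3 (expiry=27+10=37). clock=27
Op 13: insert a.com -> 10.0.0.4 (expiry=27+1=28). clock=27
Op 14: insert a.com -> 10.0.0.4 (expiry=27+3=30). clock=27
Op 15: tick 4 -> clock=31. purged={a.com}
Op 16: insert b.com -> 10.0.0.2 (expiry=31+10=41). clock=31
Op 17: insert b.com -> 10.0.0.5 (expiry=31+6=37). clock=31
Op 18: tick 7 -> clock=38. purged={b.com}
Op 19: tick 3 -> clock=41.
Op 20: tick 3 -> clock=44.
Op 21: insert a.com -> 10.0.0.1 (expiry=44+18=62). clock=44
lookup b.com: not in cache (expired or never inserted)

Answer: NXDOMAIN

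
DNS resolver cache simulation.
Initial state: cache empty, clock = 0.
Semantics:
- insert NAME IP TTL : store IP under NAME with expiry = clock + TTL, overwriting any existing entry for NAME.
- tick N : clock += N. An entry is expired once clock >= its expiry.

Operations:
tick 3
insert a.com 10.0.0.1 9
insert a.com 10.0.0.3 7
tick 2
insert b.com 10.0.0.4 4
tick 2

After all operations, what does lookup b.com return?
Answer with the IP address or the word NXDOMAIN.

Op 1: tick 3 -> clock=3.
Op 2: insert a.com -> 10.0.0.1 (expiry=3+9=12). clock=3
Op 3: insert a.com -> 10.0.0.3 (expiry=3+7=10). clock=3
Op 4: tick 2 -> clock=5.
Op 5: insert b.com -> 10.0.0.4 (expiry=5+4=9). clock=5
Op 6: tick 2 -> clock=7.
lookup b.com: present, ip=10.0.0.4 expiry=9 > clock=7

Answer: 10.0.0.4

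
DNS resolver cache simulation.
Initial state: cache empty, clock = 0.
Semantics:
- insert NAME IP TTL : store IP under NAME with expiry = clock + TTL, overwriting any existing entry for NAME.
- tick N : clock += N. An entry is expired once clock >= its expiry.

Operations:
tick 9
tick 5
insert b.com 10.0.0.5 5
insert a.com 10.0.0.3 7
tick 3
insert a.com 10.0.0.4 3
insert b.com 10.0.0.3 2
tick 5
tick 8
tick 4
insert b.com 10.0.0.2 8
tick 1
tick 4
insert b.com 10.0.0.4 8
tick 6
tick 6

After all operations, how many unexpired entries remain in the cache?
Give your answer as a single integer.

Answer: 0

Derivation:
Op 1: tick 9 -> clock=9.
Op 2: tick 5 -> clock=14.
Op 3: insert b.com -> 10.0.0.5 (expiry=14+5=19). clock=14
Op 4: insert a.com -> 10.0.0.3 (expiry=14+7=21). clock=14
Op 5: tick 3 -> clock=17.
Op 6: insert a.com -> 10.0.0.4 (expiry=17+3=20). clock=17
Op 7: insert b.com -> 10.0.0.3 (expiry=17+2=19). clock=17
Op 8: tick 5 -> clock=22. purged={a.com,b.com}
Op 9: tick 8 -> clock=30.
Op 10: tick 4 -> clock=34.
Op 11: insert b.com -> 10.0.0.2 (expiry=34+8=42). clock=34
Op 12: tick 1 -> clock=35.
Op 13: tick 4 -> clock=39.
Op 14: insert b.com -> 10.0.0.4 (expiry=39+8=47). clock=39
Op 15: tick 6 -> clock=45.
Op 16: tick 6 -> clock=51. purged={b.com}
Final cache (unexpired): {} -> size=0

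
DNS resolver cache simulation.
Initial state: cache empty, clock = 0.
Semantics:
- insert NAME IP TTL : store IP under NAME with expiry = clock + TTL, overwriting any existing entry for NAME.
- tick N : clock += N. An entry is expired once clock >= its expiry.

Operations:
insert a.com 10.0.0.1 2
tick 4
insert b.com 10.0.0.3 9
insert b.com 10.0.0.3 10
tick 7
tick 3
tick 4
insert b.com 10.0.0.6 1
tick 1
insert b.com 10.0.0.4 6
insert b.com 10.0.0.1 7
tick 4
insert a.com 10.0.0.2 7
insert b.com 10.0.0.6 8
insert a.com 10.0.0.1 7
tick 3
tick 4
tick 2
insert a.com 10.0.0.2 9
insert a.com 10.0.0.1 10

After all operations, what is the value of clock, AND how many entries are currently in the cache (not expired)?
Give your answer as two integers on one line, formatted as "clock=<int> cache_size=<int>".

Answer: clock=32 cache_size=1

Derivation:
Op 1: insert a.com -> 10.0.0.1 (expiry=0+2=2). clock=0
Op 2: tick 4 -> clock=4. purged={a.com}
Op 3: insert b.com -> 10.0.0.3 (expiry=4+9=13). clock=4
Op 4: insert b.com -> 10.0.0.3 (expiry=4+10=14). clock=4
Op 5: tick 7 -> clock=11.
Op 6: tick 3 -> clock=14. purged={b.com}
Op 7: tick 4 -> clock=18.
Op 8: insert b.com -> 10.0.0.6 (expiry=18+1=19). clock=18
Op 9: tick 1 -> clock=19. purged={b.com}
Op 10: insert b.com -> 10.0.0.4 (expiry=19+6=25). clock=19
Op 11: insert b.com -> 10.0.0.1 (expiry=19+7=26). clock=19
Op 12: tick 4 -> clock=23.
Op 13: insert a.com -> 10.0.0.2 (expiry=23+7=30). clock=23
Op 14: insert b.com -> 10.0.0.6 (expiry=23+8=31). clock=23
Op 15: insert a.com -> 10.0.0.1 (expiry=23+7=30). clock=23
Op 16: tick 3 -> clock=26.
Op 17: tick 4 -> clock=30. purged={a.com}
Op 18: tick 2 -> clock=32. purged={b.com}
Op 19: insert a.com -> 10.0.0.2 (expiry=32+9=41). clock=32
Op 20: insert a.com -> 10.0.0.1 (expiry=32+10=42). clock=32
Final clock = 32
Final cache (unexpired): {a.com} -> size=1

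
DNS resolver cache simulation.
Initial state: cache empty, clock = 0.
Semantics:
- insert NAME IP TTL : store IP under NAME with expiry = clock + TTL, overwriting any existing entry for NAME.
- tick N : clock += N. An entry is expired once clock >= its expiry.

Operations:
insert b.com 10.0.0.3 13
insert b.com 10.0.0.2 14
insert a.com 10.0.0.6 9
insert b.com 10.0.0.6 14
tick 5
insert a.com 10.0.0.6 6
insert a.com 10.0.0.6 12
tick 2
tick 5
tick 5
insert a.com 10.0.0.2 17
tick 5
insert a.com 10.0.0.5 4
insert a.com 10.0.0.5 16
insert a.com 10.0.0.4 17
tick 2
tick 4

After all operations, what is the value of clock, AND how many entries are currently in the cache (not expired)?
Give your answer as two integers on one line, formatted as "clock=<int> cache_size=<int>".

Answer: clock=28 cache_size=1

Derivation:
Op 1: insert b.com -> 10.0.0.3 (expiry=0+13=13). clock=0
Op 2: insert b.com -> 10.0.0.2 (expiry=0+14=14). clock=0
Op 3: insert a.com -> 10.0.0.6 (expiry=0+9=9). clock=0
Op 4: insert b.com -> 10.0.0.6 (expiry=0+14=14). clock=0
Op 5: tick 5 -> clock=5.
Op 6: insert a.com -> 10.0.0.6 (expiry=5+6=11). clock=5
Op 7: insert a.com -> 10.0.0.6 (expiry=5+12=17). clock=5
Op 8: tick 2 -> clock=7.
Op 9: tick 5 -> clock=12.
Op 10: tick 5 -> clock=17. purged={a.com,b.com}
Op 11: insert a.com -> 10.0.0.2 (expiry=17+17=34). clock=17
Op 12: tick 5 -> clock=22.
Op 13: insert a.com -> 10.0.0.5 (expiry=22+4=26). clock=22
Op 14: insert a.com -> 10.0.0.5 (expiry=22+16=38). clock=22
Op 15: insert a.com -> 10.0.0.4 (expiry=22+17=39). clock=22
Op 16: tick 2 -> clock=24.
Op 17: tick 4 -> clock=28.
Final clock = 28
Final cache (unexpired): {a.com} -> size=1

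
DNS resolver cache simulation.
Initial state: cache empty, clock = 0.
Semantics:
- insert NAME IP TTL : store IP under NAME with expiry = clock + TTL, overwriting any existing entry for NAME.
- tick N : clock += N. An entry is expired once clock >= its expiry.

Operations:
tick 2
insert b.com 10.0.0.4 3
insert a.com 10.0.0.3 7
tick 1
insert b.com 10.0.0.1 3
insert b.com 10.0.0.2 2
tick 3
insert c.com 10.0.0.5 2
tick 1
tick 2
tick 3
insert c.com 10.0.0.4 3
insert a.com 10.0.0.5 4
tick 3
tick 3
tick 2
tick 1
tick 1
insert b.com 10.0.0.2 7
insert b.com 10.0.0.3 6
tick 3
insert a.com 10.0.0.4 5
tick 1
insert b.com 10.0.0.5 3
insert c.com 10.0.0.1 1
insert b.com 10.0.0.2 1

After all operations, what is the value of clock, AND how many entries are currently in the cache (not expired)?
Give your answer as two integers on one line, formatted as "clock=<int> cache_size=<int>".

Op 1: tick 2 -> clock=2.
Op 2: insert b.com -> 10.0.0.4 (expiry=2+3=5). clock=2
Op 3: insert a.com -> 10.0.0.3 (expiry=2+7=9). clock=2
Op 4: tick 1 -> clock=3.
Op 5: insert b.com -> 10.0.0.1 (expiry=3+3=6). clock=3
Op 6: insert b.com -> 10.0.0.2 (expiry=3+2=5). clock=3
Op 7: tick 3 -> clock=6. purged={b.com}
Op 8: insert c.com -> 10.0.0.5 (expiry=6+2=8). clock=6
Op 9: tick 1 -> clock=7.
Op 10: tick 2 -> clock=9. purged={a.com,c.com}
Op 11: tick 3 -> clock=12.
Op 12: insert c.com -> 10.0.0.4 (expiry=12+3=15). clock=12
Op 13: insert a.com -> 10.0.0.5 (expiry=12+4=16). clock=12
Op 14: tick 3 -> clock=15. purged={c.com}
Op 15: tick 3 -> clock=18. purged={a.com}
Op 16: tick 2 -> clock=20.
Op 17: tick 1 -> clock=21.
Op 18: tick 1 -> clock=22.
Op 19: insert b.com -> 10.0.0.2 (expiry=22+7=29). clock=22
Op 20: insert b.com -> 10.0.0.3 (expiry=22+6=28). clock=22
Op 21: tick 3 -> clock=25.
Op 22: insert a.com -> 10.0.0.4 (expiry=25+5=30). clock=25
Op 23: tick 1 -> clock=26.
Op 24: insert b.com -> 10.0.0.5 (expiry=26+3=29). clock=26
Op 25: insert c.com -> 10.0.0.1 (expiry=26+1=27). clock=26
Op 26: insert b.com -> 10.0.0.2 (expiry=26+1=27). clock=26
Final clock = 26
Final cache (unexpired): {a.com,b.com,c.com} -> size=3

Answer: clock=26 cache_size=3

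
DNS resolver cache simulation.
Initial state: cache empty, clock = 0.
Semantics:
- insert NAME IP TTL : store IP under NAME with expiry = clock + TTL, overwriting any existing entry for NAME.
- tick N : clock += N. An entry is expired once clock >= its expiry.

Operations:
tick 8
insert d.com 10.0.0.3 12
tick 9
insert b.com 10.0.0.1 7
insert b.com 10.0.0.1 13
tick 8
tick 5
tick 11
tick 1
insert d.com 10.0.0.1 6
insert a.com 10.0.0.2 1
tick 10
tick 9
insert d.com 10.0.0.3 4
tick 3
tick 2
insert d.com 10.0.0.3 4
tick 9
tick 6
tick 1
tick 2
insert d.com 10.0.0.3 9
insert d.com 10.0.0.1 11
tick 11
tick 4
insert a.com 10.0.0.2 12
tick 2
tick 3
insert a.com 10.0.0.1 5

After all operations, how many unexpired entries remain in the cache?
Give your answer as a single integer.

Op 1: tick 8 -> clock=8.
Op 2: insert d.com -> 10.0.0.3 (expiry=8+12=20). clock=8
Op 3: tick 9 -> clock=17.
Op 4: insert b.com -> 10.0.0.1 (expiry=17+7=24). clock=17
Op 5: insert b.com -> 10.0.0.1 (expiry=17+13=30). clock=17
Op 6: tick 8 -> clock=25. purged={d.com}
Op 7: tick 5 -> clock=30. purged={b.com}
Op 8: tick 11 -> clock=41.
Op 9: tick 1 -> clock=42.
Op 10: insert d.com -> 10.0.0.1 (expiry=42+6=48). clock=42
Op 11: insert a.com -> 10.0.0.2 (expiry=42+1=43). clock=42
Op 12: tick 10 -> clock=52. purged={a.com,d.com}
Op 13: tick 9 -> clock=61.
Op 14: insert d.com -> 10.0.0.3 (expiry=61+4=65). clock=61
Op 15: tick 3 -> clock=64.
Op 16: tick 2 -> clock=66. purged={d.com}
Op 17: insert d.com -> 10.0.0.3 (expiry=66+4=70). clock=66
Op 18: tick 9 -> clock=75. purged={d.com}
Op 19: tick 6 -> clock=81.
Op 20: tick 1 -> clock=82.
Op 21: tick 2 -> clock=84.
Op 22: insert d.com -> 10.0.0.3 (expiry=84+9=93). clock=84
Op 23: insert d.com -> 10.0.0.1 (expiry=84+11=95). clock=84
Op 24: tick 11 -> clock=95. purged={d.com}
Op 25: tick 4 -> clock=99.
Op 26: insert a.com -> 10.0.0.2 (expiry=99+12=111). clock=99
Op 27: tick 2 -> clock=101.
Op 28: tick 3 -> clock=104.
Op 29: insert a.com -> 10.0.0.1 (expiry=104+5=109). clock=104
Final cache (unexpired): {a.com} -> size=1

Answer: 1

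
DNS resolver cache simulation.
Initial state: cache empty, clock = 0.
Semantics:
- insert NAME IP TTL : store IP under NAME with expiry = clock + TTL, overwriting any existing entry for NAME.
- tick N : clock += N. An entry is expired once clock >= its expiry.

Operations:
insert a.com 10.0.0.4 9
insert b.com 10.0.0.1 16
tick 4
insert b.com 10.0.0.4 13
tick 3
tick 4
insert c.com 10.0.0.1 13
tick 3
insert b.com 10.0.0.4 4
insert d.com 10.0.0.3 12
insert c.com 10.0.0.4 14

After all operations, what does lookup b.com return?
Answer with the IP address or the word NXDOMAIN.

Op 1: insert a.com -> 10.0.0.4 (expiry=0+9=9). clock=0
Op 2: insert b.com -> 10.0.0.1 (expiry=0+16=16). clock=0
Op 3: tick 4 -> clock=4.
Op 4: insert b.com -> 10.0.0.4 (expiry=4+13=17). clock=4
Op 5: tick 3 -> clock=7.
Op 6: tick 4 -> clock=11. purged={a.com}
Op 7: insert c.com -> 10.0.0.1 (expiry=11+13=24). clock=11
Op 8: tick 3 -> clock=14.
Op 9: insert b.com -> 10.0.0.4 (expiry=14+4=18). clock=14
Op 10: insert d.com -> 10.0.0.3 (expiry=14+12=26). clock=14
Op 11: insert c.com -> 10.0.0.4 (expiry=14+14=28). clock=14
lookup b.com: present, ip=10.0.0.4 expiry=18 > clock=14

Answer: 10.0.0.4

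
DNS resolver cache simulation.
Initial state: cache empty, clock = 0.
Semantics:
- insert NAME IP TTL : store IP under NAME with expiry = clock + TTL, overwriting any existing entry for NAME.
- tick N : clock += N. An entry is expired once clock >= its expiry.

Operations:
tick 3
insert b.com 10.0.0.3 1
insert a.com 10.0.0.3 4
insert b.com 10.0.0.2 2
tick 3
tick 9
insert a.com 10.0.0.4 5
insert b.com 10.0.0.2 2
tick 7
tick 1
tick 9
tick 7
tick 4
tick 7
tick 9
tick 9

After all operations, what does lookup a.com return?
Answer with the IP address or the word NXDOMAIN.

Op 1: tick 3 -> clock=3.
Op 2: insert b.com -> 10.0.0.3 (expiry=3+1=4). clock=3
Op 3: insert a.com -> 10.0.0.3 (expiry=3+4=7). clock=3
Op 4: insert b.com -> 10.0.0.2 (expiry=3+2=5). clock=3
Op 5: tick 3 -> clock=6. purged={b.com}
Op 6: tick 9 -> clock=15. purged={a.com}
Op 7: insert a.com -> 10.0.0.4 (expiry=15+5=20). clock=15
Op 8: insert b.com -> 10.0.0.2 (expiry=15+2=17). clock=15
Op 9: tick 7 -> clock=22. purged={a.com,b.com}
Op 10: tick 1 -> clock=23.
Op 11: tick 9 -> clock=32.
Op 12: tick 7 -> clock=39.
Op 13: tick 4 -> clock=43.
Op 14: tick 7 -> clock=50.
Op 15: tick 9 -> clock=59.
Op 16: tick 9 -> clock=68.
lookup a.com: not in cache (expired or never inserted)

Answer: NXDOMAIN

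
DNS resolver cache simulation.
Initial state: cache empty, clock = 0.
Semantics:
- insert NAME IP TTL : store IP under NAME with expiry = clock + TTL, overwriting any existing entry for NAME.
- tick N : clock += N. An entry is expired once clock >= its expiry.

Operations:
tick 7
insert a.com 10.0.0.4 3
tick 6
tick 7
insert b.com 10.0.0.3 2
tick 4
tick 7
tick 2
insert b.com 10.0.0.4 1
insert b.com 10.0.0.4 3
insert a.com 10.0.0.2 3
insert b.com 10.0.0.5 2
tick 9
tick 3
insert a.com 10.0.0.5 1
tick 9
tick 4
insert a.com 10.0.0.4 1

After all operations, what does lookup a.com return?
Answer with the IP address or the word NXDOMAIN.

Answer: 10.0.0.4

Derivation:
Op 1: tick 7 -> clock=7.
Op 2: insert a.com -> 10.0.0.4 (expiry=7+3=10). clock=7
Op 3: tick 6 -> clock=13. purged={a.com}
Op 4: tick 7 -> clock=20.
Op 5: insert b.com -> 10.0.0.3 (expiry=20+2=22). clock=20
Op 6: tick 4 -> clock=24. purged={b.com}
Op 7: tick 7 -> clock=31.
Op 8: tick 2 -> clock=33.
Op 9: insert b.com -> 10.0.0.4 (expiry=33+1=34). clock=33
Op 10: insert b.com -> 10.0.0.4 (expiry=33+3=36). clock=33
Op 11: insert a.com -> 10.0.0.2 (expiry=33+3=36). clock=33
Op 12: insert b.com -> 10.0.0.5 (expiry=33+2=35). clock=33
Op 13: tick 9 -> clock=42. purged={a.com,b.com}
Op 14: tick 3 -> clock=45.
Op 15: insert a.com -> 10.0.0.5 (expiry=45+1=46). clock=45
Op 16: tick 9 -> clock=54. purged={a.com}
Op 17: tick 4 -> clock=58.
Op 18: insert a.com -> 10.0.0.4 (expiry=58+1=59). clock=58
lookup a.com: present, ip=10.0.0.4 expiry=59 > clock=58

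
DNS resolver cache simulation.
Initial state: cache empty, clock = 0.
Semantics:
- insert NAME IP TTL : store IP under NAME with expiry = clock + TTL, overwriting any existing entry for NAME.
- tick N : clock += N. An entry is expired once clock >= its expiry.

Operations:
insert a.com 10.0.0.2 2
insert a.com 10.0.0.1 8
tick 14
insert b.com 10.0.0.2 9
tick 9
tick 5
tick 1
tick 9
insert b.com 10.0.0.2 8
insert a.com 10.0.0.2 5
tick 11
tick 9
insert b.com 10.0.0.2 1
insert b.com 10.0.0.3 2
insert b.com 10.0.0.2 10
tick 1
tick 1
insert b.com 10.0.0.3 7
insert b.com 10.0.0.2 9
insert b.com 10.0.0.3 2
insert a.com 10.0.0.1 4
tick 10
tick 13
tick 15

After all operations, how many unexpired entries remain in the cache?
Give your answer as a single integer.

Op 1: insert a.com -> 10.0.0.2 (expiry=0+2=2). clock=0
Op 2: insert a.com -> 10.0.0.1 (expiry=0+8=8). clock=0
Op 3: tick 14 -> clock=14. purged={a.com}
Op 4: insert b.com -> 10.0.0.2 (expiry=14+9=23). clock=14
Op 5: tick 9 -> clock=23. purged={b.com}
Op 6: tick 5 -> clock=28.
Op 7: tick 1 -> clock=29.
Op 8: tick 9 -> clock=38.
Op 9: insert b.com -> 10.0.0.2 (expiry=38+8=46). clock=38
Op 10: insert a.com -> 10.0.0.2 (expiry=38+5=43). clock=38
Op 11: tick 11 -> clock=49. purged={a.com,b.com}
Op 12: tick 9 -> clock=58.
Op 13: insert b.com -> 10.0.0.2 (expiry=58+1=59). clock=58
Op 14: insert b.com -> 10.0.0.3 (expiry=58+2=60). clock=58
Op 15: insert b.com -> 10.0.0.2 (expiry=58+10=68). clock=58
Op 16: tick 1 -> clock=59.
Op 17: tick 1 -> clock=60.
Op 18: insert b.com -> 10.0.0.3 (expiry=60+7=67). clock=60
Op 19: insert b.com -> 10.0.0.2 (expiry=60+9=69). clock=60
Op 20: insert b.com -> 10.0.0.3 (expiry=60+2=62). clock=60
Op 21: insert a.com -> 10.0.0.1 (expiry=60+4=64). clock=60
Op 22: tick 10 -> clock=70. purged={a.com,b.com}
Op 23: tick 13 -> clock=83.
Op 24: tick 15 -> clock=98.
Final cache (unexpired): {} -> size=0

Answer: 0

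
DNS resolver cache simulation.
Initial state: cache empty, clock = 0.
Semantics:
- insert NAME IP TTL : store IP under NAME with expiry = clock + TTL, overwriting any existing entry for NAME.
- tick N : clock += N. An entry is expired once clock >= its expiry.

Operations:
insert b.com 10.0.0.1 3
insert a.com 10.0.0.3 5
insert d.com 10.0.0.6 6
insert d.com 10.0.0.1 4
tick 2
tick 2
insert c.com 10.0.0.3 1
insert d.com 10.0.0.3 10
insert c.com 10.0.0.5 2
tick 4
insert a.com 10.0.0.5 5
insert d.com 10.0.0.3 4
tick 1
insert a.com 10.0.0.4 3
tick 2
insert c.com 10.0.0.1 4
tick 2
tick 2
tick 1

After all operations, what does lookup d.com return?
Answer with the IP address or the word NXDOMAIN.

Op 1: insert b.com -> 10.0.0.1 (expiry=0+3=3). clock=0
Op 2: insert a.com -> 10.0.0.3 (expiry=0+5=5). clock=0
Op 3: insert d.com -> 10.0.0.6 (expiry=0+6=6). clock=0
Op 4: insert d.com -> 10.0.0.1 (expiry=0+4=4). clock=0
Op 5: tick 2 -> clock=2.
Op 6: tick 2 -> clock=4. purged={b.com,d.com}
Op 7: insert c.com -> 10.0.0.3 (expiry=4+1=5). clock=4
Op 8: insert d.com -> 10.0.0.3 (expiry=4+10=14). clock=4
Op 9: insert c.com -> 10.0.0.5 (expiry=4+2=6). clock=4
Op 10: tick 4 -> clock=8. purged={a.com,c.com}
Op 11: insert a.com -> 10.0.0.5 (expiry=8+5=13). clock=8
Op 12: insert d.com -> 10.0.0.3 (expiry=8+4=12). clock=8
Op 13: tick 1 -> clock=9.
Op 14: insert a.com -> 10.0.0.4 (expiry=9+3=12). clock=9
Op 15: tick 2 -> clock=11.
Op 16: insert c.com -> 10.0.0.1 (expiry=11+4=15). clock=11
Op 17: tick 2 -> clock=13. purged={a.com,d.com}
Op 18: tick 2 -> clock=15. purged={c.com}
Op 19: tick 1 -> clock=16.
lookup d.com: not in cache (expired or never inserted)

Answer: NXDOMAIN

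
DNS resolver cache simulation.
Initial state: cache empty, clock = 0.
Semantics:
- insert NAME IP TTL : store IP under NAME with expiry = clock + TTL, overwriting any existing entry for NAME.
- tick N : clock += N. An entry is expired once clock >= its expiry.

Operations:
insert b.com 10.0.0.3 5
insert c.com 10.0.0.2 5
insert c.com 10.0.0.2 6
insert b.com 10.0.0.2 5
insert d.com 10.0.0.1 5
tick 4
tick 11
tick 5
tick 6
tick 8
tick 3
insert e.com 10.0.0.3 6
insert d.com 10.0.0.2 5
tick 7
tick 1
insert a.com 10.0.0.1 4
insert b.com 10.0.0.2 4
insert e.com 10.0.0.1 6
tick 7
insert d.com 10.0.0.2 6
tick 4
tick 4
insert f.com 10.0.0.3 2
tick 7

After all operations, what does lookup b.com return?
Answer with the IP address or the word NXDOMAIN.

Answer: NXDOMAIN

Derivation:
Op 1: insert b.com -> 10.0.0.3 (expiry=0+5=5). clock=0
Op 2: insert c.com -> 10.0.0.2 (expiry=0+5=5). clock=0
Op 3: insert c.com -> 10.0.0.2 (expiry=0+6=6). clock=0
Op 4: insert b.com -> 10.0.0.2 (expiry=0+5=5). clock=0
Op 5: insert d.com -> 10.0.0.1 (expiry=0+5=5). clock=0
Op 6: tick 4 -> clock=4.
Op 7: tick 11 -> clock=15. purged={b.com,c.com,d.com}
Op 8: tick 5 -> clock=20.
Op 9: tick 6 -> clock=26.
Op 10: tick 8 -> clock=34.
Op 11: tick 3 -> clock=37.
Op 12: insert e.com -> 10.0.0.3 (expiry=37+6=43). clock=37
Op 13: insert d.com -> 10.0.0.2 (expiry=37+5=42). clock=37
Op 14: tick 7 -> clock=44. purged={d.com,e.com}
Op 15: tick 1 -> clock=45.
Op 16: insert a.com -> 10.0.0.1 (expiry=45+4=49). clock=45
Op 17: insert b.com -> 10.0.0.2 (expiry=45+4=49). clock=45
Op 18: insert e.com -> 10.0.0.1 (expiry=45+6=51). clock=45
Op 19: tick 7 -> clock=52. purged={a.com,b.com,e.com}
Op 20: insert d.com -> 10.0.0.2 (expiry=52+6=58). clock=52
Op 21: tick 4 -> clock=56.
Op 22: tick 4 -> clock=60. purged={d.com}
Op 23: insert f.com -> 10.0.0.3 (expiry=60+2=62). clock=60
Op 24: tick 7 -> clock=67. purged={f.com}
lookup b.com: not in cache (expired or never inserted)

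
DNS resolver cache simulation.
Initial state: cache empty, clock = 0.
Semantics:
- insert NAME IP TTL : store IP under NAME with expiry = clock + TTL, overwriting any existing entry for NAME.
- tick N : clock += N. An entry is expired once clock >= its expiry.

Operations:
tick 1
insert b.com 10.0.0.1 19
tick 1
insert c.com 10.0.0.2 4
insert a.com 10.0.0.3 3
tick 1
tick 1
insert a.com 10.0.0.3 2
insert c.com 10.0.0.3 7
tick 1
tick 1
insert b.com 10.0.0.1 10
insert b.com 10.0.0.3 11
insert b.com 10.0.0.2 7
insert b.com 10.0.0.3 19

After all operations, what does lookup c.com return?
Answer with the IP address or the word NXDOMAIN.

Op 1: tick 1 -> clock=1.
Op 2: insert b.com -> 10.0.0.1 (expiry=1+19=20). clock=1
Op 3: tick 1 -> clock=2.
Op 4: insert c.com -> 10.0.0.2 (expiry=2+4=6). clock=2
Op 5: insert a.com -> 10.0.0.3 (expiry=2+3=5). clock=2
Op 6: tick 1 -> clock=3.
Op 7: tick 1 -> clock=4.
Op 8: insert a.com -> 10.0.0.3 (expiry=4+2=6). clock=4
Op 9: insert c.com -> 10.0.0.3 (expiry=4+7=11). clock=4
Op 10: tick 1 -> clock=5.
Op 11: tick 1 -> clock=6. purged={a.com}
Op 12: insert b.com -> 10.0.0.1 (expiry=6+10=16). clock=6
Op 13: insert b.com -> 10.0.0.3 (expiry=6+11=17). clock=6
Op 14: insert b.com -> 10.0.0.2 (expiry=6+7=13). clock=6
Op 15: insert b.com -> 10.0.0.3 (expiry=6+19=25). clock=6
lookup c.com: present, ip=10.0.0.3 expiry=11 > clock=6

Answer: 10.0.0.3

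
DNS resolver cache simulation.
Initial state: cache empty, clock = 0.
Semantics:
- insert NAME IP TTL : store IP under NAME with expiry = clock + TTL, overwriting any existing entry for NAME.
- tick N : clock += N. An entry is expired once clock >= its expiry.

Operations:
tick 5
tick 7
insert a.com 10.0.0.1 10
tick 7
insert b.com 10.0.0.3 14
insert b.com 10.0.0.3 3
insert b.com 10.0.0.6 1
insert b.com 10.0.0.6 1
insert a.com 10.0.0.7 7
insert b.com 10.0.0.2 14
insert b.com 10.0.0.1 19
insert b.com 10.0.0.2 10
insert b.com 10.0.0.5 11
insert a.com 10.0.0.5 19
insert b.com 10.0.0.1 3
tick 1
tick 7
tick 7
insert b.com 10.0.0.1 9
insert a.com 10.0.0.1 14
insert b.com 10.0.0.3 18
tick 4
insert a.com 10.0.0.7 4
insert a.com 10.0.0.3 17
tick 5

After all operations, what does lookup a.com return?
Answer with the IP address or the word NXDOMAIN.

Answer: 10.0.0.3

Derivation:
Op 1: tick 5 -> clock=5.
Op 2: tick 7 -> clock=12.
Op 3: insert a.com -> 10.0.0.1 (expiry=12+10=22). clock=12
Op 4: tick 7 -> clock=19.
Op 5: insert b.com -> 10.0.0.3 (expiry=19+14=33). clock=19
Op 6: insert b.com -> 10.0.0.3 (expiry=19+3=22). clock=19
Op 7: insert b.com -> 10.0.0.6 (expiry=19+1=20). clock=19
Op 8: insert b.com -> 10.0.0.6 (expiry=19+1=20). clock=19
Op 9: insert a.com -> 10.0.0.7 (expiry=19+7=26). clock=19
Op 10: insert b.com -> 10.0.0.2 (expiry=19+14=33). clock=19
Op 11: insert b.com -> 10.0.0.1 (expiry=19+19=38). clock=19
Op 12: insert b.com -> 10.0.0.2 (expiry=19+10=29). clock=19
Op 13: insert b.com -> 10.0.0.5 (expiry=19+11=30). clock=19
Op 14: insert a.com -> 10.0.0.5 (expiry=19+19=38). clock=19
Op 15: insert b.com -> 10.0.0.1 (expiry=19+3=22). clock=19
Op 16: tick 1 -> clock=20.
Op 17: tick 7 -> clock=27. purged={b.com}
Op 18: tick 7 -> clock=34.
Op 19: insert b.com -> 10.0.0.1 (expiry=34+9=43). clock=34
Op 20: insert a.com -> 10.0.0.1 (expiry=34+14=48). clock=34
Op 21: insert b.com -> 10.0.0.3 (expiry=34+18=52). clock=34
Op 22: tick 4 -> clock=38.
Op 23: insert a.com -> 10.0.0.7 (expiry=38+4=42). clock=38
Op 24: insert a.com -> 10.0.0.3 (expiry=38+17=55). clock=38
Op 25: tick 5 -> clock=43.
lookup a.com: present, ip=10.0.0.3 expiry=55 > clock=43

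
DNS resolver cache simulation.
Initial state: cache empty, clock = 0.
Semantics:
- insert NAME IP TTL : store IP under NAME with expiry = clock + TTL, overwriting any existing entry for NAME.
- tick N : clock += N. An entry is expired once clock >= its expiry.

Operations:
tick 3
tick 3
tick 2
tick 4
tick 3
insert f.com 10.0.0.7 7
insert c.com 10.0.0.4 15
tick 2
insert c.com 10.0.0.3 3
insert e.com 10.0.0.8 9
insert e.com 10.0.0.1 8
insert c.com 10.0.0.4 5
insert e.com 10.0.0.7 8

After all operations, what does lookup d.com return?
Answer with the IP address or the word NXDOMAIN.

Answer: NXDOMAIN

Derivation:
Op 1: tick 3 -> clock=3.
Op 2: tick 3 -> clock=6.
Op 3: tick 2 -> clock=8.
Op 4: tick 4 -> clock=12.
Op 5: tick 3 -> clock=15.
Op 6: insert f.com -> 10.0.0.7 (expiry=15+7=22). clock=15
Op 7: insert c.com -> 10.0.0.4 (expiry=15+15=30). clock=15
Op 8: tick 2 -> clock=17.
Op 9: insert c.com -> 10.0.0.3 (expiry=17+3=20). clock=17
Op 10: insert e.com -> 10.0.0.8 (expiry=17+9=26). clock=17
Op 11: insert e.com -> 10.0.0.1 (expiry=17+8=25). clock=17
Op 12: insert c.com -> 10.0.0.4 (expiry=17+5=22). clock=17
Op 13: insert e.com -> 10.0.0.7 (expiry=17+8=25). clock=17
lookup d.com: not in cache (expired or never inserted)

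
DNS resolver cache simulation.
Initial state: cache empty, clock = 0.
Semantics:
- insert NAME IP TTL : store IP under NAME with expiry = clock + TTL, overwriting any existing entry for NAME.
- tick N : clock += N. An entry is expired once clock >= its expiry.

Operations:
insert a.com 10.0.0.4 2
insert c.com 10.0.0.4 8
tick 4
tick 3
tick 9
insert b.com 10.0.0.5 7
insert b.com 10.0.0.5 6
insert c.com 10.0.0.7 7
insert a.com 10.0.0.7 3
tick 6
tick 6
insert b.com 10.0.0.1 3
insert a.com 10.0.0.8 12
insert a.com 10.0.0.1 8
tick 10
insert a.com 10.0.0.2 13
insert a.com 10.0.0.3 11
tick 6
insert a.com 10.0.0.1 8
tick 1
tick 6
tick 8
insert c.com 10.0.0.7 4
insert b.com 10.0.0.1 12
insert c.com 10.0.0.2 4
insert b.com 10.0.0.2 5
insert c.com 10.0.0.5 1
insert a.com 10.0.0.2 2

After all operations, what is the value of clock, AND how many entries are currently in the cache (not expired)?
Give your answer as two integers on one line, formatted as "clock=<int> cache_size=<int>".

Answer: clock=59 cache_size=3

Derivation:
Op 1: insert a.com -> 10.0.0.4 (expiry=0+2=2). clock=0
Op 2: insert c.com -> 10.0.0.4 (expiry=0+8=8). clock=0
Op 3: tick 4 -> clock=4. purged={a.com}
Op 4: tick 3 -> clock=7.
Op 5: tick 9 -> clock=16. purged={c.com}
Op 6: insert b.com -> 10.0.0.5 (expiry=16+7=23). clock=16
Op 7: insert b.com -> 10.0.0.5 (expiry=16+6=22). clock=16
Op 8: insert c.com -> 10.0.0.7 (expiry=16+7=23). clock=16
Op 9: insert a.com -> 10.0.0.7 (expiry=16+3=19). clock=16
Op 10: tick 6 -> clock=22. purged={a.com,b.com}
Op 11: tick 6 -> clock=28. purged={c.com}
Op 12: insert b.com -> 10.0.0.1 (expiry=28+3=31). clock=28
Op 13: insert a.com -> 10.0.0.8 (expiry=28+12=40). clock=28
Op 14: insert a.com -> 10.0.0.1 (expiry=28+8=36). clock=28
Op 15: tick 10 -> clock=38. purged={a.com,b.com}
Op 16: insert a.com -> 10.0.0.2 (expiry=38+13=51). clock=38
Op 17: insert a.com -> 10.0.0.3 (expiry=38+11=49). clock=38
Op 18: tick 6 -> clock=44.
Op 19: insert a.com -> 10.0.0.1 (expiry=44+8=52). clock=44
Op 20: tick 1 -> clock=45.
Op 21: tick 6 -> clock=51.
Op 22: tick 8 -> clock=59. purged={a.com}
Op 23: insert c.com -> 10.0.0.7 (expiry=59+4=63). clock=59
Op 24: insert b.com -> 10.0.0.1 (expiry=59+12=71). clock=59
Op 25: insert c.com -> 10.0.0.2 (expiry=59+4=63). clock=59
Op 26: insert b.com -> 10.0.0.2 (expiry=59+5=64). clock=59
Op 27: insert c.com -> 10.0.0.5 (expiry=59+1=60). clock=59
Op 28: insert a.com -> 10.0.0.2 (expiry=59+2=61). clock=59
Final clock = 59
Final cache (unexpired): {a.com,b.com,c.com} -> size=3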